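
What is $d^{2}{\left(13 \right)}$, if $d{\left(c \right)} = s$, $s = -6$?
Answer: $36$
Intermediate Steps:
$d{\left(c \right)} = -6$
$d^{2}{\left(13 \right)} = \left(-6\right)^{2} = 36$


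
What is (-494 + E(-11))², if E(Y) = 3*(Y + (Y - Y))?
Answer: 277729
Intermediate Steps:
E(Y) = 3*Y (E(Y) = 3*(Y + 0) = 3*Y)
(-494 + E(-11))² = (-494 + 3*(-11))² = (-494 - 33)² = (-527)² = 277729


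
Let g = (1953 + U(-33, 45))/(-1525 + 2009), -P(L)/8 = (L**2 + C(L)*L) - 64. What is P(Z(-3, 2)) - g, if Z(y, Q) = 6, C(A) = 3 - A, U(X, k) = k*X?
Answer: 44411/121 ≈ 367.03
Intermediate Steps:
U(X, k) = X*k
P(L) = 512 - 8*L**2 - 8*L*(3 - L) (P(L) = -8*((L**2 + (3 - L)*L) - 64) = -8*((L**2 + L*(3 - L)) - 64) = -8*(-64 + L**2 + L*(3 - L)) = 512 - 8*L**2 - 8*L*(3 - L))
g = 117/121 (g = (1953 - 33*45)/(-1525 + 2009) = (1953 - 1485)/484 = 468*(1/484) = 117/121 ≈ 0.96694)
P(Z(-3, 2)) - g = (512 - 24*6) - 1*117/121 = (512 - 144) - 117/121 = 368 - 117/121 = 44411/121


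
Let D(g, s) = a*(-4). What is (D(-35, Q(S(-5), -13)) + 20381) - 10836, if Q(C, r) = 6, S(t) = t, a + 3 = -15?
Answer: 9617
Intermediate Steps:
a = -18 (a = -3 - 15 = -18)
D(g, s) = 72 (D(g, s) = -18*(-4) = 72)
(D(-35, Q(S(-5), -13)) + 20381) - 10836 = (72 + 20381) - 10836 = 20453 - 10836 = 9617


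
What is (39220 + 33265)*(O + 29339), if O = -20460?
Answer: 643594315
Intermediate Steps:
(39220 + 33265)*(O + 29339) = (39220 + 33265)*(-20460 + 29339) = 72485*8879 = 643594315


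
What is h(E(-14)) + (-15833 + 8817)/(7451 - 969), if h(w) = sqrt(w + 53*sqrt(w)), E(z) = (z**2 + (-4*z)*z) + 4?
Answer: -3508/3241 + sqrt(-584 + 106*I*sqrt(146)) ≈ 19.211 + 31.557*I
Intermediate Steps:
E(z) = 4 - 3*z**2 (E(z) = (z**2 - 4*z**2) + 4 = -3*z**2 + 4 = 4 - 3*z**2)
h(E(-14)) + (-15833 + 8817)/(7451 - 969) = sqrt((4 - 3*(-14)**2) + 53*sqrt(4 - 3*(-14)**2)) + (-15833 + 8817)/(7451 - 969) = sqrt((4 - 3*196) + 53*sqrt(4 - 3*196)) - 7016/6482 = sqrt((4 - 588) + 53*sqrt(4 - 588)) - 7016*1/6482 = sqrt(-584 + 53*sqrt(-584)) - 3508/3241 = sqrt(-584 + 53*(2*I*sqrt(146))) - 3508/3241 = sqrt(-584 + 106*I*sqrt(146)) - 3508/3241 = -3508/3241 + sqrt(-584 + 106*I*sqrt(146))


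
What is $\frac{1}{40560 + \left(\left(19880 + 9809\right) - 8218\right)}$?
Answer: $\frac{1}{62031} \approx 1.6121 \cdot 10^{-5}$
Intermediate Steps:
$\frac{1}{40560 + \left(\left(19880 + 9809\right) - 8218\right)} = \frac{1}{40560 + \left(29689 - 8218\right)} = \frac{1}{40560 + 21471} = \frac{1}{62031}$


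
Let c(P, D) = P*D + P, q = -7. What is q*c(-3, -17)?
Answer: -336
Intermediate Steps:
c(P, D) = P + D*P (c(P, D) = D*P + P = P + D*P)
q*c(-3, -17) = -(-21)*(1 - 17) = -(-21)*(-16) = -7*48 = -336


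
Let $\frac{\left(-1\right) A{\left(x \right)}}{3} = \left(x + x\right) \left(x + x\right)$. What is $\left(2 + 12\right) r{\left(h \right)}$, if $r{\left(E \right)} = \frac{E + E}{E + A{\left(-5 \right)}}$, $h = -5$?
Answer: $\frac{28}{61} \approx 0.45902$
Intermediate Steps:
$A{\left(x \right)} = - 12 x^{2}$ ($A{\left(x \right)} = - 3 \left(x + x\right) \left(x + x\right) = - 3 \cdot 2 x 2 x = - 3 \cdot 4 x^{2} = - 12 x^{2}$)
$r{\left(E \right)} = \frac{2 E}{-300 + E}$ ($r{\left(E \right)} = \frac{E + E}{E - 12 \left(-5\right)^{2}} = \frac{2 E}{E - 300} = \frac{2 E}{-300 + E}$)
$\left(2 + 12\right) r{\left(h \right)} = \left(2 + 12\right) 2 \left(-5\right) \frac{1}{-300 - 5} = 14 \cdot 2 \left(-5\right) \frac{1}{-305} = 14 \cdot 2 \left(-5\right) \left(- \frac{1}{305}\right) = 14 \cdot \frac{2}{61} = \frac{28}{61}$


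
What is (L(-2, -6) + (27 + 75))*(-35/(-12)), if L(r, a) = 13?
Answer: 4025/12 ≈ 335.42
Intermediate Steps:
(L(-2, -6) + (27 + 75))*(-35/(-12)) = (13 + (27 + 75))*(-35/(-12)) = (13 + 102)*(-35*(-1/12)) = 115*(35/12) = 4025/12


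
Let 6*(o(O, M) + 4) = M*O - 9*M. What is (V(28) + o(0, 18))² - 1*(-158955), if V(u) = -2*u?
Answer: 166524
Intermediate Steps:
o(O, M) = -4 - 3*M/2 + M*O/6 (o(O, M) = -4 + (M*O - 9*M)/6 = -4 + (-9*M + M*O)/6 = -4 + (-3*M/2 + M*O/6) = -4 - 3*M/2 + M*O/6)
(V(28) + o(0, 18))² - 1*(-158955) = (-2*28 + (-4 - 3/2*18 + (⅙)*18*0))² - 1*(-158955) = (-56 + (-4 - 27 + 0))² + 158955 = (-56 - 31)² + 158955 = (-87)² + 158955 = 7569 + 158955 = 166524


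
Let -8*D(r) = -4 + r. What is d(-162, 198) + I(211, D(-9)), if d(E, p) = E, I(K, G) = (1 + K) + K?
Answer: 261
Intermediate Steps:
D(r) = ½ - r/8 (D(r) = -(-4 + r)/8 = ½ - r/8)
I(K, G) = 1 + 2*K
d(-162, 198) + I(211, D(-9)) = -162 + (1 + 2*211) = -162 + (1 + 422) = -162 + 423 = 261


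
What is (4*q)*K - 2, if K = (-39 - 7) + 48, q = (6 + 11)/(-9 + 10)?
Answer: 134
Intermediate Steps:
q = 17 (q = 17/1 = 17*1 = 17)
K = 2 (K = -46 + 48 = 2)
(4*q)*K - 2 = (4*17)*2 - 2 = 68*2 - 2 = 136 - 2 = 134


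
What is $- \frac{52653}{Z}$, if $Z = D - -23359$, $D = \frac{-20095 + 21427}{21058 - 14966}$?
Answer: $- \frac{80190519}{35576090} \approx -2.2541$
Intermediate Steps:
$D = \frac{333}{1523}$ ($D = \frac{1332}{6092} = 1332 \cdot \frac{1}{6092} = \frac{333}{1523} \approx 0.21865$)
$Z = \frac{35576090}{1523}$ ($Z = \frac{333}{1523} - -23359 = \frac{333}{1523} + 23359 = \frac{35576090}{1523} \approx 23359.0$)
$- \frac{52653}{Z} = - \frac{52653}{\frac{35576090}{1523}} = \left(-52653\right) \frac{1523}{35576090} = - \frac{80190519}{35576090}$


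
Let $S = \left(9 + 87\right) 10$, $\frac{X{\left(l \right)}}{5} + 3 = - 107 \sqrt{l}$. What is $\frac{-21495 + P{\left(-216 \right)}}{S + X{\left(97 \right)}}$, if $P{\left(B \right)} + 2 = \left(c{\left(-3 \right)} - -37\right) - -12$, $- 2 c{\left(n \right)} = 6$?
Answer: $\frac{4054239}{5374160} + \frac{2295257 \sqrt{97}}{5374160} \approx 4.9608$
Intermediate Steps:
$X{\left(l \right)} = -15 - 535 \sqrt{l}$ ($X{\left(l \right)} = -15 + 5 \left(- 107 \sqrt{l}\right) = -15 - 535 \sqrt{l}$)
$c{\left(n \right)} = -3$ ($c{\left(n \right)} = \left(- \frac{1}{2}\right) 6 = -3$)
$S = 960$ ($S = 96 \cdot 10 = 960$)
$P{\left(B \right)} = 44$ ($P{\left(B \right)} = -2 - -46 = -2 + \left(\left(-3 + 37\right) + 12\right) = -2 + \left(34 + 12\right) = -2 + 46 = 44$)
$\frac{-21495 + P{\left(-216 \right)}}{S + X{\left(97 \right)}} = \frac{-21495 + 44}{960 - \left(15 + 535 \sqrt{97}\right)} = - \frac{21451}{945 - 535 \sqrt{97}}$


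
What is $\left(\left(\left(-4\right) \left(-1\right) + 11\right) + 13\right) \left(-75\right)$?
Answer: $-2100$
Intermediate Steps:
$\left(\left(\left(-4\right) \left(-1\right) + 11\right) + 13\right) \left(-75\right) = \left(\left(4 + 11\right) + 13\right) \left(-75\right) = \left(15 + 13\right) \left(-75\right) = 28 \left(-75\right) = -2100$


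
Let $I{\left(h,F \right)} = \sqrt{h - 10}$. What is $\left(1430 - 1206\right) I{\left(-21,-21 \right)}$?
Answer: $224 i \sqrt{31} \approx 1247.2 i$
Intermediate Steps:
$I{\left(h,F \right)} = \sqrt{-10 + h}$
$\left(1430 - 1206\right) I{\left(-21,-21 \right)} = \left(1430 - 1206\right) \sqrt{-10 - 21} = 224 \sqrt{-31} = 224 i \sqrt{31}$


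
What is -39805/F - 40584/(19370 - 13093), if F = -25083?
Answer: -768112487/157445991 ≈ -4.8786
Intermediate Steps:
-39805/F - 40584/(19370 - 13093) = -39805/(-25083) - 40584/(19370 - 13093) = -39805*(-1/25083) - 40584/6277 = 39805/25083 - 40584*1/6277 = 39805/25083 - 40584/6277 = -768112487/157445991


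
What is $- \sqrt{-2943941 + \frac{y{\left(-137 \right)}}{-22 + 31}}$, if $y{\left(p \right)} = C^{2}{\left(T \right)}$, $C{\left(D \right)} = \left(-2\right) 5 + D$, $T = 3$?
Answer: $- \frac{2 i \sqrt{6623855}}{3} \approx - 1715.8 i$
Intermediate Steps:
$C{\left(D \right)} = -10 + D$
$y{\left(p \right)} = 49$ ($y{\left(p \right)} = \left(-10 + 3\right)^{2} = \left(-7\right)^{2} = 49$)
$- \sqrt{-2943941 + \frac{y{\left(-137 \right)}}{-22 + 31}} = - \sqrt{-2943941 + \frac{49}{-22 + 31}} = - \sqrt{-2943941 + \frac{49}{9}} = - \sqrt{- \frac{26495420}{9}} = - \frac{2 i \sqrt{6623855}}{3}$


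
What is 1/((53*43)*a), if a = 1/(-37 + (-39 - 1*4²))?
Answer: -92/2279 ≈ -0.040369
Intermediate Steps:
a = -1/92 (a = 1/(-37 + (-39 - 1*16)) = 1/(-37 + (-39 - 16)) = 1/(-37 - 55) = 1/(-92) = -1/92 ≈ -0.010870)
1/((53*43)*a) = 1/((53*43)*(-1/92)) = 1/(2279*(-1/92)) = 1/(-2279/92) = -92/2279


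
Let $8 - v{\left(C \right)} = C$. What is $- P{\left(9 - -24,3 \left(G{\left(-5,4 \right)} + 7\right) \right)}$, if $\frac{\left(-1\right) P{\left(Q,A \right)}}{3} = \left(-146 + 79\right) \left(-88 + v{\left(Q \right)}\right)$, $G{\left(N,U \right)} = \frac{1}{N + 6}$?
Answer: $22713$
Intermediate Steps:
$G{\left(N,U \right)} = \frac{1}{6 + N}$
$v{\left(C \right)} = 8 - C$
$P{\left(Q,A \right)} = -16080 - 201 Q$ ($P{\left(Q,A \right)} = - 3 \left(-146 + 79\right) \left(-88 - \left(-8 + Q\right)\right) = - 3 \left(- 67 \left(-80 - Q\right)\right) = - 3 \left(5360 + 67 Q\right) = -16080 - 201 Q$)
$- P{\left(9 - -24,3 \left(G{\left(-5,4 \right)} + 7\right) \right)} = - (-16080 - 201 \left(9 - -24\right)) = - (-16080 - 201 \left(9 + 24\right)) = - (-16080 - 6633) = \left(-1\right) \left(-22713\right) = 22713$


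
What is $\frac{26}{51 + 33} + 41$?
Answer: $\frac{1735}{42} \approx 41.31$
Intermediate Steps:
$\frac{26}{51 + 33} + 41 = \frac{26}{84} + 41 = 26 \cdot \frac{1}{84} + 41 = \frac{13}{42} + 41 = \frac{1735}{42}$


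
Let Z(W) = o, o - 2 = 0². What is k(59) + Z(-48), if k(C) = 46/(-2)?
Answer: -21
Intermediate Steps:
o = 2 (o = 2 + 0² = 2 + 0 = 2)
Z(W) = 2
k(C) = -23 (k(C) = 46*(-½) = -23)
k(59) + Z(-48) = -23 + 2 = -21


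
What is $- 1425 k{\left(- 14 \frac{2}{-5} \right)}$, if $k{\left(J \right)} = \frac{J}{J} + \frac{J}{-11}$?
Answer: $- \frac{7695}{11} \approx -699.54$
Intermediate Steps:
$k{\left(J \right)} = 1 - \frac{J}{11}$ ($k{\left(J \right)} = 1 + J \left(- \frac{1}{11}\right) = 1 - \frac{J}{11}$)
$- 1425 k{\left(- 14 \frac{2}{-5} \right)} = - 1425 \left(1 - \frac{\left(-14\right) \frac{2}{-5}}{11}\right) = - 1425 \left(1 - \frac{\left(-14\right) 2 \left(- \frac{1}{5}\right)}{11}\right) = - 1425 \left(1 - \frac{\left(-14\right) \left(- \frac{2}{5}\right)}{11}\right) = - 1425 \left(1 - \frac{28}{55}\right) = \left(-1425\right) \frac{27}{55} = - \frac{7695}{11}$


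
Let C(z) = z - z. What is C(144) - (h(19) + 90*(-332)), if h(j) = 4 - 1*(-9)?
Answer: 29867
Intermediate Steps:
h(j) = 13 (h(j) = 4 + 9 = 13)
C(z) = 0
C(144) - (h(19) + 90*(-332)) = 0 - (13 + 90*(-332)) = 0 - (13 - 29880) = 0 - 1*(-29867) = 0 + 29867 = 29867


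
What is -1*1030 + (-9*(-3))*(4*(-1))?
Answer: -1138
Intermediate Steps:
-1*1030 + (-9*(-3))*(4*(-1)) = -1030 + 27*(-4) = -1030 - 108 = -1138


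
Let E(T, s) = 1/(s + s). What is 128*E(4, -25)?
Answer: -64/25 ≈ -2.5600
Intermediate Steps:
E(T, s) = 1/(2*s)
128*E(4, -25) = 128*((½)/(-25)) = 128*((½)*(-1/25)) = 128*(-1/50) = -64/25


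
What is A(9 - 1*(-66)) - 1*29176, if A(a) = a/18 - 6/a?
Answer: -4375787/150 ≈ -29172.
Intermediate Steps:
A(a) = -6/a + a/18 (A(a) = a*(1/18) - 6/a = a/18 - 6/a = -6/a + a/18)
A(9 - 1*(-66)) - 1*29176 = (-6/(9 - 1*(-66)) + (9 - 1*(-66))/18) - 1*29176 = (-6/(9 + 66) + (9 + 66)/18) - 29176 = (-6/75 + (1/18)*75) - 29176 = (-6*1/75 + 25/6) - 29176 = (-2/25 + 25/6) - 29176 = 613/150 - 29176 = -4375787/150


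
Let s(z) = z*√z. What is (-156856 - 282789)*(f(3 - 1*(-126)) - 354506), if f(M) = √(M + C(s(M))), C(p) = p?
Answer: 155856790370 - 439645*√(129 + 129*√129) ≈ 1.5584e+11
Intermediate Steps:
s(z) = z^(3/2)
f(M) = √(M + M^(3/2))
(-156856 - 282789)*(f(3 - 1*(-126)) - 354506) = (-156856 - 282789)*(√((3 - 1*(-126)) + (3 - 1*(-126))^(3/2)) - 354506) = -439645*(√((3 + 126) + (3 + 126)^(3/2)) - 354506) = -439645*(√(129 + 129^(3/2)) - 354506) = -439645*(√(129 + 129*√129) - 354506) = -439645*(-354506 + √(129 + 129*√129)) = 155856790370 - 439645*√(129 + 129*√129)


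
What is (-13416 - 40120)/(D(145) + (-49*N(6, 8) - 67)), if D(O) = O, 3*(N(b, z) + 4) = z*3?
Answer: 26768/59 ≈ 453.69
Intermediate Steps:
N(b, z) = -4 + z (N(b, z) = -4 + (z*3)/3 = -4 + (3*z)/3 = -4 + z)
(-13416 - 40120)/(D(145) + (-49*N(6, 8) - 67)) = (-13416 - 40120)/(145 + (-49*(-4 + 8) - 67)) = -53536/(145 + (-49*4 - 67)) = -53536/(145 + (-196 - 67)) = -53536/(145 - 263) = -53536/(-118) = -53536*(-1/118) = 26768/59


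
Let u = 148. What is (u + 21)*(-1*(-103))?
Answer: 17407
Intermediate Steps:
(u + 21)*(-1*(-103)) = (148 + 21)*(-1*(-103)) = 169*103 = 17407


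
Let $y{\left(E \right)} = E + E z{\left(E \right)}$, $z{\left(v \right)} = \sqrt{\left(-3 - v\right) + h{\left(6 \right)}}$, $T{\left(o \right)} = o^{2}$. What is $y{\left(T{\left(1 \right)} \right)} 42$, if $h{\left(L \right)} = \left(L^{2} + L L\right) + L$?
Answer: $42 + 42 \sqrt{74} \approx 403.3$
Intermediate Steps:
$h{\left(L \right)} = L + 2 L^{2}$ ($h{\left(L \right)} = \left(L^{2} + L^{2}\right) + L = 2 L^{2} + L = L + 2 L^{2}$)
$z{\left(v \right)} = \sqrt{75 - v}$ ($z{\left(v \right)} = \sqrt{\left(-3 - v\right) + 6 \left(1 + 2 \cdot 6\right)} = \sqrt{\left(-3 - v\right) + 6 \left(1 + 12\right)} = \sqrt{\left(-3 - v\right) + 6 \cdot 13} = \sqrt{\left(-3 - v\right) + 78} = \sqrt{75 - v}$)
$y{\left(E \right)} = E + E \sqrt{75 - E}$
$y{\left(T{\left(1 \right)} \right)} 42 = 1^{2} \left(1 + \sqrt{75 - 1^{2}}\right) 42 = 1 \left(1 + \sqrt{75 - 1}\right) 42 = 1 \left(1 + \sqrt{74}\right) 42 = \left(1 + \sqrt{74}\right) 42 = 42 + 42 \sqrt{74}$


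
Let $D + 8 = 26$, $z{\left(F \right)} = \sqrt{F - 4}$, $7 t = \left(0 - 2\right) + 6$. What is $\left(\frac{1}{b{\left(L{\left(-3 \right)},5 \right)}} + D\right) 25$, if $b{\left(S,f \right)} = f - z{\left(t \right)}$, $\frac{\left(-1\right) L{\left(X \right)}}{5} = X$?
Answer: $\frac{90425}{199} + \frac{50 i \sqrt{42}}{199} \approx 454.4 + 1.6283 i$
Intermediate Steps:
$t = \frac{4}{7}$ ($t = \frac{\left(0 - 2\right) + 6}{7} = \frac{-2 + 6}{7} = \frac{1}{7} \cdot 4 = \frac{4}{7} \approx 0.57143$)
$L{\left(X \right)} = - 5 X$
$z{\left(F \right)} = \sqrt{-4 + F}$
$D = 18$ ($D = -8 + 26 = 18$)
$b{\left(S,f \right)} = f - \frac{2 i \sqrt{42}}{7}$ ($b{\left(S,f \right)} = f - \sqrt{-4 + \frac{4}{7}} = f - \sqrt{- \frac{24}{7}} = f - \frac{2 i \sqrt{42}}{7}$)
$\left(\frac{1}{b{\left(L{\left(-3 \right)},5 \right)}} + D\right) 25 = \left(\frac{1}{5 - \frac{2 i \sqrt{42}}{7}} + 18\right) 25 = \left(18 + \frac{1}{5 - \frac{2 i \sqrt{42}}{7}}\right) 25 = 450 + \frac{25}{5 - \frac{2 i \sqrt{42}}{7}}$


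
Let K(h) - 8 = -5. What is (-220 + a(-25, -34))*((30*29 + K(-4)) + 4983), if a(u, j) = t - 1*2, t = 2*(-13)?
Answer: -1452288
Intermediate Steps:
t = -26
K(h) = 3 (K(h) = 8 - 5 = 3)
a(u, j) = -28 (a(u, j) = -26 - 1*2 = -26 - 2 = -28)
(-220 + a(-25, -34))*((30*29 + K(-4)) + 4983) = (-220 - 28)*((30*29 + 3) + 4983) = -248*((870 + 3) + 4983) = -248*(873 + 4983) = -248*5856 = -1452288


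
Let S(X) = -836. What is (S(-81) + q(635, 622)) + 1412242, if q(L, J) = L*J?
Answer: 1806376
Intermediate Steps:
q(L, J) = J*L
(S(-81) + q(635, 622)) + 1412242 = (-836 + 622*635) + 1412242 = (-836 + 394970) + 1412242 = 394134 + 1412242 = 1806376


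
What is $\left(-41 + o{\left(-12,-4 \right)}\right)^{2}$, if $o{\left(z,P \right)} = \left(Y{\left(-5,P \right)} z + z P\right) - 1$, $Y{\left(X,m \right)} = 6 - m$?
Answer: $12996$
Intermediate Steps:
$o{\left(z,P \right)} = -1 + P z + z \left(6 - P\right)$ ($o{\left(z,P \right)} = \left(\left(6 - P\right) z + z P\right) - 1 = \left(z \left(6 - P\right) + P z\right) - 1 = \left(P z + z \left(6 - P\right)\right) - 1 = -1 + P z + z \left(6 - P\right)$)
$\left(-41 + o{\left(-12,-4 \right)}\right)^{2} = \left(-41 + \left(-1 + 6 \left(-12\right)\right)\right)^{2} = \left(-41 - 73\right)^{2} = \left(-114\right)^{2} = 12996$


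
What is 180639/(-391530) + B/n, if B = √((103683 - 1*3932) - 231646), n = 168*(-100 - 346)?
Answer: -60213/130510 - I*√14655/24976 ≈ -0.46137 - 0.004847*I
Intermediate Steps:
n = -74928 (n = 168*(-446) = -74928)
B = 3*I*√14655 (B = √((103683 - 3932) - 231646) = √(99751 - 231646) = √(-131895) = 3*I*√14655 ≈ 363.17*I)
180639/(-391530) + B/n = 180639/(-391530) + (3*I*√14655)/(-74928) = 180639*(-1/391530) + (3*I*√14655)*(-1/74928) = -60213/130510 - I*√14655/24976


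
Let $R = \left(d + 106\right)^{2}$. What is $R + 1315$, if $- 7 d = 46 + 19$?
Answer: $\frac{522764}{49} \approx 10669.0$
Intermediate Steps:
$d = - \frac{65}{7}$ ($d = - \frac{46 + 19}{7} = \left(- \frac{1}{7}\right) 65 = - \frac{65}{7} \approx -9.2857$)
$R = \frac{458329}{49}$ ($R = \left(- \frac{65}{7} + 106\right)^{2} = \left(\frac{677}{7}\right)^{2} = \frac{458329}{49} \approx 9353.7$)
$R + 1315 = \frac{458329}{49} + 1315 = \frac{522764}{49}$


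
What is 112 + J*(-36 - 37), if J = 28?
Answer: -1932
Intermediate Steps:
112 + J*(-36 - 37) = 112 + 28*(-36 - 37) = 112 + 28*(-73) = 112 - 2044 = -1932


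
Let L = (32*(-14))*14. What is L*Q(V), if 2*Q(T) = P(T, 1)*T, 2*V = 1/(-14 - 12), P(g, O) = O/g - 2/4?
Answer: -41160/13 ≈ -3166.2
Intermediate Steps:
P(g, O) = -½ + O/g (P(g, O) = O/g - 2*¼ = O/g - ½ = -½ + O/g)
V = -1/52 (V = 1/(2*(-14 - 12)) = (½)/(-26) = (½)*(-1/26) = -1/52 ≈ -0.019231)
Q(T) = ½ - T/4 (Q(T) = (((1 - T/2)/T)*T)/2 = (1 - T/2)/2 = ½ - T/4)
L = -6272 (L = -448*14 = -6272)
L*Q(V) = -6272*(½ - ¼*(-1/52)) = -6272*(½ + 1/208) = -6272*105/208 = -41160/13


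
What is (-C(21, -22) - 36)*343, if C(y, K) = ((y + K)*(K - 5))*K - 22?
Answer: 198940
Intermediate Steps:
C(y, K) = -22 + K*(-5 + K)*(K + y) (C(y, K) = ((K + y)*(-5 + K))*K - 22 = ((-5 + K)*(K + y))*K - 22 = K*(-5 + K)*(K + y) - 22 = -22 + K*(-5 + K)*(K + y))
(-C(21, -22) - 36)*343 = (-(-22 + (-22)³ - 5*(-22)² + 21*(-22)² - 5*(-22)*21) - 36)*343 = (-(-22 - 10648 - 5*484 + 21*484 + 2310) - 36)*343 = (-(-22 - 10648 - 2420 + 10164 + 2310) - 36)*343 = (-1*(-616) - 36)*343 = (616 - 36)*343 = 580*343 = 198940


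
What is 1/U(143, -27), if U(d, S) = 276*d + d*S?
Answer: 1/35607 ≈ 2.8084e-5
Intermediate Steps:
U(d, S) = 276*d + S*d
1/U(143, -27) = 1/(143*(276 - 27)) = 1/(143*249) = 1/35607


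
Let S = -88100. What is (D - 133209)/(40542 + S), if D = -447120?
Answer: 580329/47558 ≈ 12.203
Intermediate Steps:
(D - 133209)/(40542 + S) = (-447120 - 133209)/(40542 - 88100) = -580329/(-47558) = -580329*(-1/47558) = 580329/47558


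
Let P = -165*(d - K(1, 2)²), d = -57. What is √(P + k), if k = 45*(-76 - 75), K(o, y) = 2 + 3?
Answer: √6735 ≈ 82.067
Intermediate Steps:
K(o, y) = 5
k = -6795 (k = 45*(-151) = -6795)
P = 13530 (P = -165*(-57 - 1*5²) = -165*(-57 - 1*25) = -165*(-57 - 25) = -165*(-82) = 13530)
√(P + k) = √(13530 - 6795) = √6735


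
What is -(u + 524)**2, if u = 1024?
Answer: -2396304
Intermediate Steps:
-(u + 524)**2 = -(1024 + 524)**2 = -1*1548**2 = -1*2396304 = -2396304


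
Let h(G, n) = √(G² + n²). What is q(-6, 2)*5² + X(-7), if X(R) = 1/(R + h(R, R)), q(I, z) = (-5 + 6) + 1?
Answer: 351/7 + √2/7 ≈ 50.345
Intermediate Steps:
q(I, z) = 2 (q(I, z) = 1 + 1 = 2)
X(R) = 1/(R + √2*√(R²)) (X(R) = 1/(R + √(R² + R²)) = 1/(R + √(2*R²)) = 1/(R + √2*√(R²)))
q(-6, 2)*5² + X(-7) = 2*5² + 1/(-7 + √2*√((-7)²)) = 2*25 + 1/(-7 + √2*√49) = 50 + 1/(-7 + √2*7) = 50 + 1/(-7 + 7*√2)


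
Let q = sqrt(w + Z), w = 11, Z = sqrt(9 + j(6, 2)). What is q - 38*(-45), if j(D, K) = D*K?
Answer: 1710 + sqrt(11 + sqrt(21)) ≈ 1713.9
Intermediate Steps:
Z = sqrt(21) (Z = sqrt(9 + 6*2) = sqrt(9 + 12) = sqrt(21) ≈ 4.5826)
q = sqrt(11 + sqrt(21)) ≈ 3.9475
q - 38*(-45) = sqrt(11 + sqrt(21)) - 38*(-45) = sqrt(11 + sqrt(21)) + 1710 = 1710 + sqrt(11 + sqrt(21))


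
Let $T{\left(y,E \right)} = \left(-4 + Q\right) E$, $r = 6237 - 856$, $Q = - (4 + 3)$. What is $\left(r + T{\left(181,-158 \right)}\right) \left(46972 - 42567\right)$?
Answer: $31359195$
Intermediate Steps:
$Q = -7$ ($Q = \left(-1\right) 7 = -7$)
$r = 5381$
$T{\left(y,E \right)} = - 11 E$ ($T{\left(y,E \right)} = \left(-4 - 7\right) E = - 11 E$)
$\left(r + T{\left(181,-158 \right)}\right) \left(46972 - 42567\right) = \left(5381 - -1738\right) \left(46972 - 42567\right) = \left(5381 + 1738\right) 4405 = 7119 \cdot 4405 = 31359195$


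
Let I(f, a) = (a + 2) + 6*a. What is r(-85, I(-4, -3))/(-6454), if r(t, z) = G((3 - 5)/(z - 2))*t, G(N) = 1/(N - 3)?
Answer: -255/56242 ≈ -0.0045340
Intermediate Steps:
I(f, a) = 2 + 7*a (I(f, a) = (2 + a) + 6*a = 2 + 7*a)
G(N) = 1/(-3 + N)
r(t, z) = t/(-3 - 2/(-2 + z)) (r(t, z) = t/(-3 + (3 - 5)/(z - 2)) = t/(-3 - 2/(-2 + z)))
r(-85, I(-4, -3))/(-6454) = -85*(2 - (2 + 7*(-3)))/(-4 + 3*(2 + 7*(-3)))/(-6454) = -85*(2 - (2 - 21))/(-4 + 3*(2 - 21))*(-1/6454) = -85*(2 - 1*(-19))/(-4 + 3*(-19))*(-1/6454) = -85*(2 + 19)/(-4 - 57)*(-1/6454) = -85*21/(-61)*(-1/6454) = -85*(-1/61)*21*(-1/6454) = (1785/61)*(-1/6454) = -255/56242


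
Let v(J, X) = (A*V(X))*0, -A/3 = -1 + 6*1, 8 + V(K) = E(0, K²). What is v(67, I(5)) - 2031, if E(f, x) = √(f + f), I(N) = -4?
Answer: -2031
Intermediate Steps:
E(f, x) = √2*√f (E(f, x) = √(2*f) = √2*√f)
V(K) = -8 (V(K) = -8 + √2*√0 = -8 + √2*0 = -8 + 0 = -8)
A = -15 (A = -3*(-1 + 6*1) = -3*(-1 + 6) = -3*5 = -15)
v(J, X) = 0 (v(J, X) = -15*(-8)*0 = 120*0 = 0)
v(67, I(5)) - 2031 = 0 - 2031 = -2031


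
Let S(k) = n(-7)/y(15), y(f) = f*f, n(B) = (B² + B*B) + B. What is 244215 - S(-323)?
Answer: 54948284/225 ≈ 2.4421e+5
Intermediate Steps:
n(B) = B + 2*B² (n(B) = (B² + B²) + B = 2*B² + B = B + 2*B²)
y(f) = f²
S(k) = 91/225 (S(k) = (-7*(1 + 2*(-7)))/(15²) = -7*(1 - 14)/225 = -7*(-13)*(1/225) = 91*(1/225) = 91/225)
244215 - S(-323) = 244215 - 1*91/225 = 244215 - 91/225 = 54948284/225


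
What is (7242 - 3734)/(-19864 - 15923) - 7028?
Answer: -251514544/35787 ≈ -7028.1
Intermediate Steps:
(7242 - 3734)/(-19864 - 15923) - 7028 = 3508/(-35787) - 7028 = 3508*(-1/35787) - 7028 = -3508/35787 - 7028 = -251514544/35787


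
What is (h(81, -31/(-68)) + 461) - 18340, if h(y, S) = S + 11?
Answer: -1214993/68 ≈ -17868.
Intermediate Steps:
h(y, S) = 11 + S
(h(81, -31/(-68)) + 461) - 18340 = ((11 - 31/(-68)) + 461) - 18340 = ((11 - 31*(-1/68)) + 461) - 18340 = ((11 + 31/68) + 461) - 18340 = (779/68 + 461) - 18340 = 32127/68 - 18340 = -1214993/68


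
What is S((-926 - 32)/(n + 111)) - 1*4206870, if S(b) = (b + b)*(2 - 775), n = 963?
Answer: -2258348656/537 ≈ -4.2055e+6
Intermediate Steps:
S(b) = -1546*b (S(b) = (2*b)*(-773) = -1546*b)
S((-926 - 32)/(n + 111)) - 1*4206870 = -1546*(-926 - 32)/(963 + 111) - 1*4206870 = -(-1481068)/1074 - 4206870 = -1546*(-479/537) - 4206870 = 740534/537 - 4206870 = -2258348656/537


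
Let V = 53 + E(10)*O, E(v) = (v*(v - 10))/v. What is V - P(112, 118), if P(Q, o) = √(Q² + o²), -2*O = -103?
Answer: 53 - 2*√6617 ≈ -109.69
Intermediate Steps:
O = 103/2 (O = -½*(-103) = 103/2 ≈ 51.500)
E(v) = -10 + v (E(v) = (v*(-10 + v))/v = -10 + v)
V = 53 (V = 53 + (-10 + 10)*(103/2) = 53 + 0*(103/2) = 53 + 0 = 53)
V - P(112, 118) = 53 - √(112² + 118²) = 53 - √(12544 + 13924) = 53 - √26468 = 53 - 2*√6617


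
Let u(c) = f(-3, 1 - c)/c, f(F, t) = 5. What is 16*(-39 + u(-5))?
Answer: -640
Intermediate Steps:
u(c) = 5/c
16*(-39 + u(-5)) = 16*(-39 + 5/(-5)) = 16*(-39 + 5*(-1/5)) = 16*(-39 - 1) = 16*(-40) = -640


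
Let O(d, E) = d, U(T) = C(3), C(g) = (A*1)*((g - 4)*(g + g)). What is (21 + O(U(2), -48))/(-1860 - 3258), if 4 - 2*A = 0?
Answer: -3/1706 ≈ -0.0017585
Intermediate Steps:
A = 2 (A = 2 - ½*0 = 2 + 0 = 2)
C(g) = 4*g*(-4 + g) (C(g) = (2*1)*((g - 4)*(g + g)) = 2*((-4 + g)*(2*g)) = 2*(2*g*(-4 + g)) = 4*g*(-4 + g))
U(T) = -12 (U(T) = 4*3*(-4 + 3) = 4*3*(-1) = -12)
(21 + O(U(2), -48))/(-1860 - 3258) = (21 - 12)/(-1860 - 3258) = 9/(-5118) = 9*(-1/5118) = -3/1706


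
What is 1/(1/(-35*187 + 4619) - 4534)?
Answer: -1926/8732485 ≈ -0.00022056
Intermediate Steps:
1/(1/(-35*187 + 4619) - 4534) = 1/(1/(-6545 + 4619) - 4534) = 1/(1/(-1926) - 4534) = 1/(-1/1926 - 4534) = 1/(-8732485/1926) = -1926/8732485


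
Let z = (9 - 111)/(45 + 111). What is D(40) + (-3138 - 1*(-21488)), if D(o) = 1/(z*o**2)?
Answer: 249559987/13600 ≈ 18350.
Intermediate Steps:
z = -17/26 (z = -102/156 = -102*1/156 = -17/26 ≈ -0.65385)
D(o) = -26/(17*o**2) (D(o) = 1/(-17*o**2/26) = -26/(17*o**2))
D(40) + (-3138 - 1*(-21488)) = -26/17/40**2 + (-3138 - 1*(-21488)) = -26/17*1/1600 + (-3138 + 21488) = -13/13600 + 18350 = 249559987/13600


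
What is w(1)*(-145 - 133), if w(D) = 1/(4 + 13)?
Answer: -278/17 ≈ -16.353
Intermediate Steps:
w(D) = 1/17
w(1)*(-145 - 133) = (-145 - 133)/17 = (1/17)*(-278) = -278/17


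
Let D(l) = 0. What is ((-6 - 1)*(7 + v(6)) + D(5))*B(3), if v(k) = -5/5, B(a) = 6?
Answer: -252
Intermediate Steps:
v(k) = -1 (v(k) = -5*⅕ = -1)
((-6 - 1)*(7 + v(6)) + D(5))*B(3) = ((-6 - 1)*(7 - 1) + 0)*6 = (-7*6 + 0)*6 = (-42 + 0)*6 = -42*6 = -252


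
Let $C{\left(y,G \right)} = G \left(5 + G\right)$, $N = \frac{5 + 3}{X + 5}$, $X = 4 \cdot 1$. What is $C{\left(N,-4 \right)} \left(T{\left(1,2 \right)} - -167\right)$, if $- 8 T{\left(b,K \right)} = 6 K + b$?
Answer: $- \frac{1323}{2} \approx -661.5$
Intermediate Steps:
$X = 4$
$N = \frac{8}{9}$ ($N = \frac{5 + 3}{4 + 5} = \frac{8}{9} \approx 0.88889$)
$T{\left(b,K \right)} = - \frac{3 K}{4} - \frac{b}{8}$ ($T{\left(b,K \right)} = - \frac{6 K + b}{8} = - \frac{b + 6 K}{8} = - \frac{3 K}{4} - \frac{b}{8}$)
$C{\left(N,-4 \right)} \left(T{\left(1,2 \right)} - -167\right) = - 4 \left(5 - 4\right) \left(\left(\left(- \frac{3}{4}\right) 2 - \frac{1}{8}\right) - -167\right) = \left(-4\right) 1 \left(\left(- \frac{3}{2} - \frac{1}{8}\right) + 167\right) = - 4 \left(- \frac{13}{8} + 167\right) = \left(-4\right) \frac{1323}{8} = - \frac{1323}{2}$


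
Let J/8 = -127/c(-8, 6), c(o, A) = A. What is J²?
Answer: 258064/9 ≈ 28674.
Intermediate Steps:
J = -508/3 (J = 8*(-127/6) = -508/3 ≈ -169.33)
J² = (-508/3)² = 258064/9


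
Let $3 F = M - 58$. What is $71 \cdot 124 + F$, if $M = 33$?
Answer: $\frac{26387}{3} \approx 8795.7$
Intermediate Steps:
$F = - \frac{25}{3}$ ($F = \frac{33 - 58}{3} = \frac{1}{3} \left(-25\right) = - \frac{25}{3} \approx -8.3333$)
$71 \cdot 124 + F = 71 \cdot 124 - \frac{25}{3} = 8804 - \frac{25}{3} = \frac{26387}{3}$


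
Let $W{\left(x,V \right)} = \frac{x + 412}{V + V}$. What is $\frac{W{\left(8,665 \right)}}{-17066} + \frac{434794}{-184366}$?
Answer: $- \frac{5035171424}{2135050463} \approx -2.3583$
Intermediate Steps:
$W{\left(x,V \right)} = \frac{412 + x}{2 V}$
$\frac{W{\left(8,665 \right)}}{-17066} + \frac{434794}{-184366} = \frac{\frac{1}{2} \cdot \frac{1}{665} \left(412 + 8\right)}{-17066} + \frac{434794}{-184366} = \frac{1}{2} \cdot \frac{1}{665} \cdot 420 \left(- \frac{1}{17066}\right) + 434794 \left(- \frac{1}{184366}\right) = \frac{6}{19} \left(- \frac{1}{17066}\right) - \frac{217397}{92183} = - \frac{3}{162127} - \frac{217397}{92183} = - \frac{5035171424}{2135050463}$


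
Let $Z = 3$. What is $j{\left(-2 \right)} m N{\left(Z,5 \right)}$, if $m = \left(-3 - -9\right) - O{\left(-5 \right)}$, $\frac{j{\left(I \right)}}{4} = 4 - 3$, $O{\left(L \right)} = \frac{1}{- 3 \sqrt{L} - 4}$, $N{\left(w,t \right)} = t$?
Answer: $\frac{7400}{61} - \frac{60 i \sqrt{5}}{61} \approx 121.31 - 2.1994 i$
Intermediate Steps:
$O{\left(L \right)} = \frac{1}{-4 - 3 \sqrt{L}}$
$j{\left(I \right)} = 4$ ($j{\left(I \right)} = 4 \left(4 - 3\right) = 4 \cdot 1 = 4$)
$m = 6 + \frac{1}{4 + 3 i \sqrt{5}}$ ($m = \left(-3 - -9\right) - - \frac{1}{4 + 3 \sqrt{-5}} = \left(-3 + 9\right) - - \frac{1}{4 + 3 i \sqrt{5}} = 6 - - \frac{1}{4 + 3 i \sqrt{5}} = 6 + \frac{1}{4 + 3 i \sqrt{5}} \approx 6.0656 - 0.10997 i$)
$j{\left(-2 \right)} m N{\left(Z,5 \right)} = 4 \left(\frac{370}{61} - \frac{3 i \sqrt{5}}{61}\right) 5 = \left(\frac{1480}{61} - \frac{12 i \sqrt{5}}{61}\right) 5 = \frac{7400}{61} - \frac{60 i \sqrt{5}}{61}$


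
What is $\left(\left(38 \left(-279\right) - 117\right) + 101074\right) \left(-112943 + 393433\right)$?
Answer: $25343673950$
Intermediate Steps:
$\left(\left(38 \left(-279\right) - 117\right) + 101074\right) \left(-112943 + 393433\right) = \left(\left(-10602 - 117\right) + 101074\right) 280490 = \left(-10719 + 101074\right) 280490 = 90355 \cdot 280490 = 25343673950$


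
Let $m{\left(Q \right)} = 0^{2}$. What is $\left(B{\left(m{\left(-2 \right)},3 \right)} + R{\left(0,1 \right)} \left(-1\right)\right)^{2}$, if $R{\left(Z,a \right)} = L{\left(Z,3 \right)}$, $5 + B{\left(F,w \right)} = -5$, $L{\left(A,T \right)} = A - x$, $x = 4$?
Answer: $36$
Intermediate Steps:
$m{\left(Q \right)} = 0$
$L{\left(A,T \right)} = -4 + A$ ($L{\left(A,T \right)} = A - 4 = -4 + A$)
$B{\left(F,w \right)} = -10$ ($B{\left(F,w \right)} = -5 - 5 = -10$)
$R{\left(Z,a \right)} = -4 + Z$
$\left(B{\left(m{\left(-2 \right)},3 \right)} + R{\left(0,1 \right)} \left(-1\right)\right)^{2} = \left(-10 + \left(-4 + 0\right) \left(-1\right)\right)^{2} = \left(-10 - -4\right)^{2} = \left(-10 + 4\right)^{2} = \left(-6\right)^{2} = 36$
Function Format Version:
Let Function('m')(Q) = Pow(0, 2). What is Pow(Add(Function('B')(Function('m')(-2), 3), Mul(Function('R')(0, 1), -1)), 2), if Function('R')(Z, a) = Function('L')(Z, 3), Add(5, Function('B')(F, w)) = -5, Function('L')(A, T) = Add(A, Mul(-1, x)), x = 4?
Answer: 36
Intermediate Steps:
Function('m')(Q) = 0
Function('L')(A, T) = Add(-4, A) (Function('L')(A, T) = Add(A, Mul(-1, 4)) = Add(A, -4) = Add(-4, A))
Function('B')(F, w) = -10 (Function('B')(F, w) = Add(-5, -5) = -10)
Function('R')(Z, a) = Add(-4, Z)
Pow(Add(Function('B')(Function('m')(-2), 3), Mul(Function('R')(0, 1), -1)), 2) = Pow(Add(-10, Mul(Add(-4, 0), -1)), 2) = Pow(Add(-10, Mul(-4, -1)), 2) = Pow(Add(-10, 4), 2) = Pow(-6, 2) = 36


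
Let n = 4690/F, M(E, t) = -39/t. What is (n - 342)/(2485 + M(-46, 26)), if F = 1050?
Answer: -10126/74505 ≈ -0.13591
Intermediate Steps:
n = 67/15 (n = 4690/1050 = 4690*(1/1050) = 67/15 ≈ 4.4667)
(n - 342)/(2485 + M(-46, 26)) = (67/15 - 342)/(2485 - 39/26) = -5063/(15*(2485 - 39*1/26)) = -5063/(15*(2485 - 3/2)) = -5063/(15*4967/2) = -5063/15*2/4967 = -10126/74505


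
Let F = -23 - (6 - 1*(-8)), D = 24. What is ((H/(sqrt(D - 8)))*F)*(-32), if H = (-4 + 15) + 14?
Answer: 7400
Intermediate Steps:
H = 25 (H = 11 + 14 = 25)
F = -37 (F = -23 - (6 + 8) = -23 - 1*14 = -23 - 14 = -37)
((H/(sqrt(D - 8)))*F)*(-32) = ((25/(sqrt(24 - 8)))*(-37))*(-32) = ((25/(sqrt(16)))*(-37))*(-32) = ((25/4)*(-37))*(-32) = -925/4*(-32) = 7400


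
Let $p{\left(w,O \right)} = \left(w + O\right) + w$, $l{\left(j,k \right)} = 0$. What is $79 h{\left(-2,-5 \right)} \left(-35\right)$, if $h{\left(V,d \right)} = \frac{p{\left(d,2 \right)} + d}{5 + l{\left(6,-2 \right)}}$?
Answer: $7189$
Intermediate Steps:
$p{\left(w,O \right)} = O + 2 w$ ($p{\left(w,O \right)} = \left(O + w\right) + w = O + 2 w$)
$h{\left(V,d \right)} = \frac{2}{5} + \frac{3 d}{5}$ ($h{\left(V,d \right)} = \frac{\left(2 + 2 d\right) + d}{5 + 0} = \frac{2 + 3 d}{5} = \left(2 + 3 d\right) \frac{1}{5} = \frac{2}{5} + \frac{3 d}{5}$)
$79 h{\left(-2,-5 \right)} \left(-35\right) = 79 \left(\frac{2}{5} + \frac{3}{5} \left(-5\right)\right) \left(-35\right) = 79 \left(\frac{2}{5} - 3\right) \left(-35\right) = 79 \left(- \frac{13}{5}\right) \left(-35\right) = \left(- \frac{1027}{5}\right) \left(-35\right) = 7189$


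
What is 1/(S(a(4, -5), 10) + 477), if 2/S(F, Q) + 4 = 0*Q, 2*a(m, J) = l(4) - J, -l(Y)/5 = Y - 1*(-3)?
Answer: 2/953 ≈ 0.0020986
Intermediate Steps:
l(Y) = -15 - 5*Y (l(Y) = -5*(Y - 1*(-3)) = -5*(Y + 3) = -5*(3 + Y) = -15 - 5*Y)
a(m, J) = -35/2 - J/2 (a(m, J) = ((-15 - 5*4) - J)/2 = ((-15 - 20) - J)/2 = (-35 - J)/2 = -35/2 - J/2)
S(F, Q) = -½ (S(F, Q) = 2/(-4 + 0*Q) = 2/(-4 + 0) = 2/(-4) = 2*(-¼) = -½)
1/(S(a(4, -5), 10) + 477) = 1/(-½ + 477) = 1/(953/2) = 2/953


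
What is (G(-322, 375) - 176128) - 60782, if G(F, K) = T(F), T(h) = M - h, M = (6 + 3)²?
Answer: -236507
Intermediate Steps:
M = 81 (M = 9² = 81)
T(h) = 81 - h
G(F, K) = 81 - F
(G(-322, 375) - 176128) - 60782 = ((81 - 1*(-322)) - 176128) - 60782 = ((81 + 322) - 176128) - 60782 = (403 - 176128) - 60782 = -175725 - 60782 = -236507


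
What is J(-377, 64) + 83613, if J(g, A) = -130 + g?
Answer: 83106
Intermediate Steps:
J(-377, 64) + 83613 = (-130 - 377) + 83613 = -507 + 83613 = 83106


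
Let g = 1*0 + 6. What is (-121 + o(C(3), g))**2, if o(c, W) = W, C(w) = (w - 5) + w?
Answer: 13225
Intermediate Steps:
C(w) = -5 + 2*w (C(w) = (-5 + w) + w = -5 + 2*w)
g = 6 (g = 0 + 6 = 6)
(-121 + o(C(3), g))**2 = (-121 + 6)**2 = (-115)**2 = 13225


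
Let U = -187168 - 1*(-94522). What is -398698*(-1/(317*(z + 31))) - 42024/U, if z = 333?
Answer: 3482236685/890853054 ≈ 3.9089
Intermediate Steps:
U = -92646 (U = -187168 + 94522 = -92646)
-398698*(-1/(317*(z + 31))) - 42024/U = -398698*(-1/(317*(333 + 31))) - 42024/(-92646) = -398698/((-317*364)) - 42024*(-1/92646) = -398698/(-115388) + 7004/15441 = -398698*(-1/115388) + 7004/15441 = 199349/57694 + 7004/15441 = 3482236685/890853054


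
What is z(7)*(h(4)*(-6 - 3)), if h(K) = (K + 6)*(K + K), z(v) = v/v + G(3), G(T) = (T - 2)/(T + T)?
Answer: -840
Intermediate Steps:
G(T) = (-2 + T)/(2*T) (G(T) = (-2 + T)/((2*T)) = (-2 + T)*(1/(2*T)) = (-2 + T)/(2*T))
z(v) = 7/6 (z(v) = v/v + (½)*(-2 + 3)/3 = 1 + (½)*(⅓)*1 = 1 + ⅙ = 7/6)
h(K) = 2*K*(6 + K) (h(K) = (6 + K)*(2*K) = 2*K*(6 + K))
z(7)*(h(4)*(-6 - 3)) = 7*((2*4*(6 + 4))*(-6 - 3))/6 = 7*((2*4*10)*(-9))/6 = 7*(80*(-9))/6 = (7/6)*(-720) = -840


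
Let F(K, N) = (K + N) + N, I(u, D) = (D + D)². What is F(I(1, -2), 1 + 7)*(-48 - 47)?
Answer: -3040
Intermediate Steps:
I(u, D) = 4*D² (I(u, D) = (2*D)² = 4*D²)
F(K, N) = K + 2*N
F(I(1, -2), 1 + 7)*(-48 - 47) = (4*(-2)² + 2*(1 + 7))*(-48 - 47) = (4*4 + 2*8)*(-95) = (16 + 16)*(-95) = 32*(-95) = -3040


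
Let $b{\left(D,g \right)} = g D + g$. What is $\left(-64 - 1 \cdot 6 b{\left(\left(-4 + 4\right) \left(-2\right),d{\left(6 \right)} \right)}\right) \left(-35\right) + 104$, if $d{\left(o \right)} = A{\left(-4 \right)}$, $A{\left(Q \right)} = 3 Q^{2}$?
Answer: $12424$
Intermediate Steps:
$d{\left(o \right)} = 48$ ($d{\left(o \right)} = 3 \left(-4\right)^{2} = 3 \cdot 16 = 48$)
$b{\left(D,g \right)} = g + D g$ ($b{\left(D,g \right)} = D g + g = g + D g$)
$\left(-64 - 1 \cdot 6 b{\left(\left(-4 + 4\right) \left(-2\right),d{\left(6 \right)} \right)}\right) \left(-35\right) + 104 = \left(-64 - 1 \cdot 6 \cdot 48 \left(1 + \left(-4 + 4\right) \left(-2\right)\right)\right) \left(-35\right) + 104 = \left(-64 - 6 \cdot 48 \left(1 + 0 \left(-2\right)\right)\right) \left(-35\right) + 104 = \left(-64 - 6 \cdot 48 \left(1 + 0\right)\right) \left(-35\right) + 104 = \left(-64 - 6 \cdot 48 \cdot 1\right) \left(-35\right) + 104 = \left(-64 - 6 \cdot 48\right) \left(-35\right) + 104 = \left(-64 - 288\right) \left(-35\right) + 104 = \left(-352\right) \left(-35\right) + 104 = 12320 + 104 = 12424$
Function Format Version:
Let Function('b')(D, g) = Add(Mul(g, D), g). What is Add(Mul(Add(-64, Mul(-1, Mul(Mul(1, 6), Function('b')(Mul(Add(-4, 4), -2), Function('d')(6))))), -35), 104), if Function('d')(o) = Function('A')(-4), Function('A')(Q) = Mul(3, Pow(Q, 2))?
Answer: 12424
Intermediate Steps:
Function('d')(o) = 48 (Function('d')(o) = Mul(3, Pow(-4, 2)) = Mul(3, 16) = 48)
Function('b')(D, g) = Add(g, Mul(D, g)) (Function('b')(D, g) = Add(Mul(D, g), g) = Add(g, Mul(D, g)))
Add(Mul(Add(-64, Mul(-1, Mul(Mul(1, 6), Function('b')(Mul(Add(-4, 4), -2), Function('d')(6))))), -35), 104) = Add(Mul(Add(-64, Mul(-1, Mul(Mul(1, 6), Mul(48, Add(1, Mul(Add(-4, 4), -2)))))), -35), 104) = Add(Mul(Add(-64, Mul(-1, Mul(6, Mul(48, Add(1, Mul(0, -2)))))), -35), 104) = Add(Mul(Add(-64, Mul(-1, Mul(6, Mul(48, Add(1, 0))))), -35), 104) = Add(Mul(Add(-64, Mul(-1, Mul(6, Mul(48, 1)))), -35), 104) = Add(Mul(Add(-64, Mul(-1, Mul(6, 48))), -35), 104) = Add(Mul(Add(-64, Mul(-1, 288)), -35), 104) = Add(Mul(Add(-64, -288), -35), 104) = Add(Mul(-352, -35), 104) = Add(12320, 104) = 12424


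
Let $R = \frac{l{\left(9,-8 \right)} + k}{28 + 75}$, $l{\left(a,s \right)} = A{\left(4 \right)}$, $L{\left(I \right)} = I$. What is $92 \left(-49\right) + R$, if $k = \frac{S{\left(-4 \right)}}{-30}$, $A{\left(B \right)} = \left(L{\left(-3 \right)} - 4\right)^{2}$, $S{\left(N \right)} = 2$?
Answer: $- \frac{6964126}{1545} \approx -4507.5$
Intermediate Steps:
$A{\left(B \right)} = 49$ ($A{\left(B \right)} = \left(-3 - 4\right)^{2} = \left(-7\right)^{2} = 49$)
$l{\left(a,s \right)} = 49$
$k = - \frac{1}{15}$ ($k = \frac{2}{-30} = 2 \left(- \frac{1}{30}\right) = - \frac{1}{15} \approx -0.066667$)
$R = \frac{734}{1545}$ ($R = \frac{49 - \frac{1}{15}}{28 + 75} = \frac{734}{15 \cdot 103} = \frac{734}{15} \cdot \frac{1}{103} = \frac{734}{1545} \approx 0.47508$)
$92 \left(-49\right) + R = 92 \left(-49\right) + \frac{734}{1545} = -4508 + \frac{734}{1545} = - \frac{6964126}{1545}$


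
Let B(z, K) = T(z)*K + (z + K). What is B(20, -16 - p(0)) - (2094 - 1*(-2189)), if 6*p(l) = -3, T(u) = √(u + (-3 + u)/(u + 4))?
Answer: -8557/2 - 31*√2982/24 ≈ -4349.0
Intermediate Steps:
T(u) = √(u + (-3 + u)/(4 + u))
p(l) = -½ (p(l) = (⅙)*(-3) = -½)
B(z, K) = K + z + K*√((-3 + z + z*(4 + z))/(4 + z)) (B(z, K) = √((-3 + z + z*(4 + z))/(4 + z))*K + (z + K) = K*√((-3 + z + z*(4 + z))/(4 + z)) + (K + z) = K + z + K*√((-3 + z + z*(4 + z))/(4 + z)))
B(20, -16 - p(0)) - (2094 - 1*(-2189)) = ((-16 - 1*(-½)) + 20 + (-16 - 1*(-½))*√((-3 + 20 + 20*(4 + 20))/(4 + 20))) - (2094 - 1*(-2189)) = ((-16 + ½) + 20 + (-16 + ½)*√((-3 + 20 + 20*24)/24)) - (2094 + 2189) = (-31/2 + 20 - 31*√6*√(-3 + 20 + 480)/12/2) - 1*4283 = (-31/2 + 20 - 31*√2982/12/2) - 4283 = (-31/2 + 20 - 31*√2982/24) - 4283 = (9/2 - 31*√2982/24) - 4283 = -8557/2 - 31*√2982/24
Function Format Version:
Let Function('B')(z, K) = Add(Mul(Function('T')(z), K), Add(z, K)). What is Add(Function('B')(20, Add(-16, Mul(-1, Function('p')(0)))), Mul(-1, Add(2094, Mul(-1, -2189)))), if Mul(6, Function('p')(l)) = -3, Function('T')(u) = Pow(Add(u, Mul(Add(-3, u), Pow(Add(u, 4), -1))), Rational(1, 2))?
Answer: Add(Rational(-8557, 2), Mul(Rational(-31, 24), Pow(2982, Rational(1, 2)))) ≈ -4349.0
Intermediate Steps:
Function('T')(u) = Pow(Add(u, Mul(Pow(Add(4, u), -1), Add(-3, u))), Rational(1, 2)) (Function('T')(u) = Pow(Add(u, Mul(Add(-3, u), Pow(Add(4, u), -1))), Rational(1, 2)) = Pow(Add(u, Mul(Pow(Add(4, u), -1), Add(-3, u))), Rational(1, 2)))
Function('p')(l) = Rational(-1, 2) (Function('p')(l) = Mul(Rational(1, 6), -3) = Rational(-1, 2))
Function('B')(z, K) = Add(K, z, Mul(K, Pow(Mul(Pow(Add(4, z), -1), Add(-3, z, Mul(z, Add(4, z)))), Rational(1, 2)))) (Function('B')(z, K) = Add(Mul(Pow(Mul(Pow(Add(4, z), -1), Add(-3, z, Mul(z, Add(4, z)))), Rational(1, 2)), K), Add(z, K)) = Add(Mul(K, Pow(Mul(Pow(Add(4, z), -1), Add(-3, z, Mul(z, Add(4, z)))), Rational(1, 2))), Add(K, z)) = Add(K, z, Mul(K, Pow(Mul(Pow(Add(4, z), -1), Add(-3, z, Mul(z, Add(4, z)))), Rational(1, 2)))))
Add(Function('B')(20, Add(-16, Mul(-1, Function('p')(0)))), Mul(-1, Add(2094, Mul(-1, -2189)))) = Add(Add(Add(-16, Mul(-1, Rational(-1, 2))), 20, Mul(Add(-16, Mul(-1, Rational(-1, 2))), Pow(Mul(Pow(Add(4, 20), -1), Add(-3, 20, Mul(20, Add(4, 20)))), Rational(1, 2)))), Mul(-1, Add(2094, Mul(-1, -2189)))) = Add(Add(Add(-16, Rational(1, 2)), 20, Mul(Add(-16, Rational(1, 2)), Pow(Mul(Pow(24, -1), Add(-3, 20, Mul(20, 24))), Rational(1, 2)))), Mul(-1, Add(2094, 2189))) = Add(Add(Rational(-31, 2), 20, Mul(Rational(-31, 2), Pow(Mul(Rational(1, 24), Add(-3, 20, 480)), Rational(1, 2)))), Mul(-1, 4283)) = Add(Add(Rational(-31, 2), 20, Mul(Rational(-31, 2), Pow(Mul(Rational(1, 24), 497), Rational(1, 2)))), -4283) = Add(Add(Rational(-31, 2), 20, Mul(Rational(-31, 2), Pow(Rational(497, 24), Rational(1, 2)))), -4283) = Add(Add(Rational(-31, 2), 20, Mul(Rational(-31, 2), Mul(Rational(1, 12), Pow(2982, Rational(1, 2))))), -4283) = Add(Add(Rational(-31, 2), 20, Mul(Rational(-31, 24), Pow(2982, Rational(1, 2)))), -4283) = Add(Add(Rational(9, 2), Mul(Rational(-31, 24), Pow(2982, Rational(1, 2)))), -4283) = Add(Rational(-8557, 2), Mul(Rational(-31, 24), Pow(2982, Rational(1, 2))))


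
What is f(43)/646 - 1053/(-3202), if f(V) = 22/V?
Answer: 14660339/44472578 ≈ 0.32965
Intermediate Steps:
f(43)/646 - 1053/(-3202) = (22/43)/646 - 1053/(-3202) = (22*(1/43))*(1/646) - 1053*(-1/3202) = (22/43)*(1/646) + 1053/3202 = 11/13889 + 1053/3202 = 14660339/44472578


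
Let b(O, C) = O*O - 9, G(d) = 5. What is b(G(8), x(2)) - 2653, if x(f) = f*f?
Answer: -2637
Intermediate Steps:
x(f) = f²
b(O, C) = -9 + O² (b(O, C) = O² - 9 = -9 + O²)
b(G(8), x(2)) - 2653 = (-9 + 5²) - 2653 = (-9 + 25) - 2653 = 16 - 2653 = -2637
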